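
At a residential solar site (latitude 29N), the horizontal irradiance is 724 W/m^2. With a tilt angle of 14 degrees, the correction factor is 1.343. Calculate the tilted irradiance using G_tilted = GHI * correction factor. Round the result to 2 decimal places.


Identify the given values:
  GHI = 724 W/m^2, tilt correction factor = 1.343
Apply the formula G_tilted = GHI * factor:
  G_tilted = 724 * 1.343
  G_tilted = 972.33 W/m^2

972.33


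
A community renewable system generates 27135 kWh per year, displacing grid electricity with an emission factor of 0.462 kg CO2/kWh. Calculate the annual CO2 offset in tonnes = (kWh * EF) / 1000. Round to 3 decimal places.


CO2 offset in kg = generation * emission_factor
CO2 offset = 27135 * 0.462 = 12536.37 kg
Convert to tonnes:
  CO2 offset = 12536.37 / 1000 = 12.536 tonnes

12.536


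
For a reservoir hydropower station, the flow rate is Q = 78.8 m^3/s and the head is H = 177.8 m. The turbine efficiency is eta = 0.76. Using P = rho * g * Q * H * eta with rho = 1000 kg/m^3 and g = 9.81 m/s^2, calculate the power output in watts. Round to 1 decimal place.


Apply the hydropower formula P = rho * g * Q * H * eta
rho * g = 1000 * 9.81 = 9810.0
P = 9810.0 * 78.8 * 177.8 * 0.76
P = 104457727.6 W

104457727.6


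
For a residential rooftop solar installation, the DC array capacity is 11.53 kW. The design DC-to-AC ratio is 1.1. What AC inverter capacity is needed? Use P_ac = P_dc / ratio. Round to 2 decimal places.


The inverter AC capacity is determined by the DC/AC ratio.
Given: P_dc = 11.53 kW, DC/AC ratio = 1.1
P_ac = P_dc / ratio = 11.53 / 1.1
P_ac = 10.48 kW

10.48


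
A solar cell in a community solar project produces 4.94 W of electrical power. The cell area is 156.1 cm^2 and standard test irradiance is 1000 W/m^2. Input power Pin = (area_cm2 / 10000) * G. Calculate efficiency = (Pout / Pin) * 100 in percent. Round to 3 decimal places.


First compute the input power:
  Pin = area_cm2 / 10000 * G = 156.1 / 10000 * 1000 = 15.61 W
Then compute efficiency:
  Efficiency = (Pout / Pin) * 100 = (4.94 / 15.61) * 100
  Efficiency = 31.646%

31.646


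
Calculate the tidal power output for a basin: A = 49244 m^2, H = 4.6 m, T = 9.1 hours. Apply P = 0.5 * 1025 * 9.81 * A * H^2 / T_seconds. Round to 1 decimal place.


Convert period to seconds: T = 9.1 * 3600 = 32760.0 s
H^2 = 4.6^2 = 21.16
P = 0.5 * rho * g * A * H^2 / T
P = 0.5 * 1025 * 9.81 * 49244 * 21.16 / 32760.0
P = 159914.5 W

159914.5


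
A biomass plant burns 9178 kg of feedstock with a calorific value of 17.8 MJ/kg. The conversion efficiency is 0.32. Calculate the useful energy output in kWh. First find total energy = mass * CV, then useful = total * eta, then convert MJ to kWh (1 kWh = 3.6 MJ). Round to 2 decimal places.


Total energy = mass * CV = 9178 * 17.8 = 163368.4 MJ
Useful energy = total * eta = 163368.4 * 0.32 = 52277.89 MJ
Convert to kWh: 52277.89 / 3.6
Useful energy = 14521.64 kWh

14521.64


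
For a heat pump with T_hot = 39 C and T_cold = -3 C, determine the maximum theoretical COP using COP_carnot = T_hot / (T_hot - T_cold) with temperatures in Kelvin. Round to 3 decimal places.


Convert to Kelvin:
  T_hot = 39 + 273.15 = 312.15 K
  T_cold = -3 + 273.15 = 270.15 K
Apply Carnot COP formula:
  COP = T_hot_K / (T_hot_K - T_cold_K) = 312.15 / 42.0
  COP = 7.432

7.432


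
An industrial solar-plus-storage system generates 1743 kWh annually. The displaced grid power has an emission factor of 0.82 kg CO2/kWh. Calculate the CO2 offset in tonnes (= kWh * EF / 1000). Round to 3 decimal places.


CO2 offset in kg = generation * emission_factor
CO2 offset = 1743 * 0.82 = 1429.26 kg
Convert to tonnes:
  CO2 offset = 1429.26 / 1000 = 1.429 tonnes

1.429


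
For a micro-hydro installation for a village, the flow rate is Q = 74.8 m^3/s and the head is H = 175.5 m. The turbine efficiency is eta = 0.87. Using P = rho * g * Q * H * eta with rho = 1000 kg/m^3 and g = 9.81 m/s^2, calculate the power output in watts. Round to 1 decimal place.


Apply the hydropower formula P = rho * g * Q * H * eta
rho * g = 1000 * 9.81 = 9810.0
P = 9810.0 * 74.8 * 175.5 * 0.87
P = 112038420.8 W

112038420.8


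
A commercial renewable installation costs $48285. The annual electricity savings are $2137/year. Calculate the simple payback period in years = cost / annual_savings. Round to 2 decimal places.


Simple payback period = initial cost / annual savings
Payback = 48285 / 2137
Payback = 22.59 years

22.59


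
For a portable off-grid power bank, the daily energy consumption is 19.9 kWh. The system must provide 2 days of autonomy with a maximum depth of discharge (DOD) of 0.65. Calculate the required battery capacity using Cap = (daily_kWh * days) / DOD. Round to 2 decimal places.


Total energy needed = daily * days = 19.9 * 2 = 39.8 kWh
Account for depth of discharge:
  Cap = total_energy / DOD = 39.8 / 0.65
  Cap = 61.23 kWh

61.23


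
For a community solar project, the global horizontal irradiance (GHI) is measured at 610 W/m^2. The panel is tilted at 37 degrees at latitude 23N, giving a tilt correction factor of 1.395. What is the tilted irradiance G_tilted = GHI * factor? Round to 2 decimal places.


Identify the given values:
  GHI = 610 W/m^2, tilt correction factor = 1.395
Apply the formula G_tilted = GHI * factor:
  G_tilted = 610 * 1.395
  G_tilted = 850.95 W/m^2

850.95


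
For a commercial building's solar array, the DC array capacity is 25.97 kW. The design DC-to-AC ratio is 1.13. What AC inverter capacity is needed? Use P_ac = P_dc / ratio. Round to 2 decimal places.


The inverter AC capacity is determined by the DC/AC ratio.
Given: P_dc = 25.97 kW, DC/AC ratio = 1.13
P_ac = P_dc / ratio = 25.97 / 1.13
P_ac = 22.98 kW

22.98


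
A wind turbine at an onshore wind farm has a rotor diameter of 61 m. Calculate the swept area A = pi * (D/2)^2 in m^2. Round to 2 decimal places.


Compute the rotor radius:
  r = D / 2 = 61 / 2 = 30.5 m
Calculate swept area:
  A = pi * r^2 = pi * 30.5^2
  A = 2922.47 m^2

2922.47


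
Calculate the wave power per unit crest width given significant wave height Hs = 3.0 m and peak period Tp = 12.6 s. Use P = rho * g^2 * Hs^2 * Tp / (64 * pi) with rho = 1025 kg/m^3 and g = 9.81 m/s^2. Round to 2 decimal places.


Apply wave power formula:
  g^2 = 9.81^2 = 96.2361
  Hs^2 = 3.0^2 = 9.0
  Numerator = rho * g^2 * Hs^2 * Tp = 1025 * 96.2361 * 9.0 * 12.6 = 11186003.08
  Denominator = 64 * pi = 201.0619
  P = 11186003.08 / 201.0619 = 55634.62 W/m

55634.62


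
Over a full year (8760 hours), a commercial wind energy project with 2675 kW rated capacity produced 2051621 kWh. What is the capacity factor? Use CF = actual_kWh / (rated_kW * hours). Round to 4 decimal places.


Capacity factor = actual output / maximum possible output
Maximum possible = rated * hours = 2675 * 8760 = 23433000 kWh
CF = 2051621 / 23433000
CF = 0.0876

0.0876


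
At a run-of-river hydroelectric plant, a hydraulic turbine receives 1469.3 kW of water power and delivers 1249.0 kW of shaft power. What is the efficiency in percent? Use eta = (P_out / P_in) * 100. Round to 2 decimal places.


Turbine efficiency = (output power / input power) * 100
eta = (1249.0 / 1469.3) * 100
eta = 85.01%

85.01


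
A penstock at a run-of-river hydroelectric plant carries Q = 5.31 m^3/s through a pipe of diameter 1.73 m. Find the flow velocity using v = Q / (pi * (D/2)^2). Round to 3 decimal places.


Compute pipe cross-sectional area:
  A = pi * (D/2)^2 = pi * (1.73/2)^2 = 2.3506 m^2
Calculate velocity:
  v = Q / A = 5.31 / 2.3506
  v = 2.259 m/s

2.259


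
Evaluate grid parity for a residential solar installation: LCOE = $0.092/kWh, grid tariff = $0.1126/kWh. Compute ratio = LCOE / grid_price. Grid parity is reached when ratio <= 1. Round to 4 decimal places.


Compare LCOE to grid price:
  LCOE = $0.092/kWh, Grid price = $0.1126/kWh
  Ratio = LCOE / grid_price = 0.092 / 0.1126 = 0.8171
  Grid parity achieved (ratio <= 1)? yes

0.8171


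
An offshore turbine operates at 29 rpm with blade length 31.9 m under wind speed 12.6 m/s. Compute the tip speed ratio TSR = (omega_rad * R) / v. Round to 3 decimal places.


Convert rotational speed to rad/s:
  omega = 29 * 2 * pi / 60 = 3.0369 rad/s
Compute tip speed:
  v_tip = omega * R = 3.0369 * 31.9 = 96.876 m/s
Tip speed ratio:
  TSR = v_tip / v_wind = 96.876 / 12.6 = 7.689

7.689


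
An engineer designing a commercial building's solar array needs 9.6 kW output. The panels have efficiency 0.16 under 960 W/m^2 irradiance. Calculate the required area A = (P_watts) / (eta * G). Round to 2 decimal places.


Convert target power to watts: P = 9.6 * 1000 = 9600.0 W
Compute denominator: eta * G = 0.16 * 960 = 153.6
Required area A = P / (eta * G) = 9600.0 / 153.6
A = 62.50 m^2

62.50


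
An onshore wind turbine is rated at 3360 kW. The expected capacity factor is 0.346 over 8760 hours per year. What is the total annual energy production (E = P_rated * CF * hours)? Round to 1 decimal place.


Annual energy = rated_kW * capacity_factor * hours_per_year
Given: P_rated = 3360 kW, CF = 0.346, hours = 8760
E = 3360 * 0.346 * 8760
E = 10184025.6 kWh

10184025.6


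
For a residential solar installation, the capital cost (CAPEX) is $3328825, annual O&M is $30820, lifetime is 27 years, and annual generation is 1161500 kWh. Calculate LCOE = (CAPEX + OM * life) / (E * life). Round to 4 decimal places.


Total cost = CAPEX + OM * lifetime = 3328825 + 30820 * 27 = 3328825 + 832140 = 4160965
Total generation = annual * lifetime = 1161500 * 27 = 31360500 kWh
LCOE = 4160965 / 31360500
LCOE = 0.1327 $/kWh

0.1327


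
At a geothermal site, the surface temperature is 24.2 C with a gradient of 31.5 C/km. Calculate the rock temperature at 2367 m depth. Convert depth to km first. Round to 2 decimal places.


Convert depth to km: 2367 / 1000 = 2.367 km
Temperature increase = gradient * depth_km = 31.5 * 2.367 = 74.56 C
Temperature at depth = T_surface + delta_T = 24.2 + 74.56
T = 98.76 C

98.76


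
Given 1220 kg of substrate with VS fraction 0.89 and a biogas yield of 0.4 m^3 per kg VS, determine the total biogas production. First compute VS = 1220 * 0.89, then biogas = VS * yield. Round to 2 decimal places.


Compute volatile solids:
  VS = mass * VS_fraction = 1220 * 0.89 = 1085.8 kg
Calculate biogas volume:
  Biogas = VS * specific_yield = 1085.8 * 0.4
  Biogas = 434.32 m^3

434.32


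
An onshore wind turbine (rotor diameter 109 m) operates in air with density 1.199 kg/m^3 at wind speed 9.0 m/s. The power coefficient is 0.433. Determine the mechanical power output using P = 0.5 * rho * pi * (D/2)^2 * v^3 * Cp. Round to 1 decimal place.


Step 1 -- Compute swept area:
  A = pi * (D/2)^2 = pi * (109/2)^2 = 9331.32 m^2
Step 2 -- Apply wind power equation:
  P = 0.5 * rho * A * v^3 * Cp
  v^3 = 9.0^3 = 729.0
  P = 0.5 * 1.199 * 9331.32 * 729.0 * 0.433
  P = 1765824.3 W

1765824.3


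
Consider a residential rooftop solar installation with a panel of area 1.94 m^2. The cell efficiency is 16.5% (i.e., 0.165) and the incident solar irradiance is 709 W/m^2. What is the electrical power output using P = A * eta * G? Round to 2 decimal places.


Use the solar power formula P = A * eta * G.
Given: A = 1.94 m^2, eta = 0.165, G = 709 W/m^2
P = 1.94 * 0.165 * 709
P = 226.95 W

226.95


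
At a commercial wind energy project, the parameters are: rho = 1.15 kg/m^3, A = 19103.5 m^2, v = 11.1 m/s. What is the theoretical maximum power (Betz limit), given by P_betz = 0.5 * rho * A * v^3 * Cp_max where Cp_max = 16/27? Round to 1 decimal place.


The Betz coefficient Cp_max = 16/27 = 0.5926
v^3 = 11.1^3 = 1367.631
P_betz = 0.5 * rho * A * v^3 * Cp_max
P_betz = 0.5 * 1.15 * 19103.5 * 1367.631 * 0.5926
P_betz = 8902376.2 W

8902376.2


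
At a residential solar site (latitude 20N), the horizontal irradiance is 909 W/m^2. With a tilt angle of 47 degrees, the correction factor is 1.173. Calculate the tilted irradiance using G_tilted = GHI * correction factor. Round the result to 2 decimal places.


Identify the given values:
  GHI = 909 W/m^2, tilt correction factor = 1.173
Apply the formula G_tilted = GHI * factor:
  G_tilted = 909 * 1.173
  G_tilted = 1066.26 W/m^2

1066.26


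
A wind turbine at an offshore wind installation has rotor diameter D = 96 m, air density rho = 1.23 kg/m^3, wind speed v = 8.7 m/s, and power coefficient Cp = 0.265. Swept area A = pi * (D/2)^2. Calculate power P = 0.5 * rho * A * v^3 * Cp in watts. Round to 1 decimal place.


Step 1 -- Compute swept area:
  A = pi * (D/2)^2 = pi * (96/2)^2 = 7238.23 m^2
Step 2 -- Apply wind power equation:
  P = 0.5 * rho * A * v^3 * Cp
  v^3 = 8.7^3 = 658.503
  P = 0.5 * 1.23 * 7238.23 * 658.503 * 0.265
  P = 776803.4 W

776803.4


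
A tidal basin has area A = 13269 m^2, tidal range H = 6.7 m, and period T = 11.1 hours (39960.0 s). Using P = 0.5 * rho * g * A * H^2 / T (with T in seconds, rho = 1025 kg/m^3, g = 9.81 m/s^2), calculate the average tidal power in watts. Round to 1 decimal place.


Convert period to seconds: T = 11.1 * 3600 = 39960.0 s
H^2 = 6.7^2 = 44.89
P = 0.5 * rho * g * A * H^2 / T
P = 0.5 * 1025 * 9.81 * 13269 * 44.89 / 39960.0
P = 74942.0 W

74942.0


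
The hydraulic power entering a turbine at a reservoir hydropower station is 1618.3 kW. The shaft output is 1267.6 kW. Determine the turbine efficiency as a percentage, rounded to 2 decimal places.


Turbine efficiency = (output power / input power) * 100
eta = (1267.6 / 1618.3) * 100
eta = 78.33%

78.33


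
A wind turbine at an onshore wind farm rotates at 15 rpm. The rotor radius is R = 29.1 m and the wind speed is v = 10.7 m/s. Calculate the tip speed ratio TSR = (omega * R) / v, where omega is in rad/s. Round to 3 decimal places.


Convert rotational speed to rad/s:
  omega = 15 * 2 * pi / 60 = 1.5708 rad/s
Compute tip speed:
  v_tip = omega * R = 1.5708 * 29.1 = 45.71 m/s
Tip speed ratio:
  TSR = v_tip / v_wind = 45.71 / 10.7 = 4.272

4.272


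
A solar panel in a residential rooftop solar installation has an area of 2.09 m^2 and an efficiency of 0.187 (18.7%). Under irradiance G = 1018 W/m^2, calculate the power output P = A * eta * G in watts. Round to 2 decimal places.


Use the solar power formula P = A * eta * G.
Given: A = 2.09 m^2, eta = 0.187, G = 1018 W/m^2
P = 2.09 * 0.187 * 1018
P = 397.86 W

397.86


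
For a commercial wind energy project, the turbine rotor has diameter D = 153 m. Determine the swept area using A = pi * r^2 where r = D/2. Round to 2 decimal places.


Compute the rotor radius:
  r = D / 2 = 153 / 2 = 76.5 m
Calculate swept area:
  A = pi * r^2 = pi * 76.5^2
  A = 18385.39 m^2

18385.39


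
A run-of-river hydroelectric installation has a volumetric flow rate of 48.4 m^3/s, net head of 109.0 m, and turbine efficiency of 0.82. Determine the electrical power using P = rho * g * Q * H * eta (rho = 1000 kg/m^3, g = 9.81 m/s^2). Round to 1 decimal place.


Apply the hydropower formula P = rho * g * Q * H * eta
rho * g = 1000 * 9.81 = 9810.0
P = 9810.0 * 48.4 * 109.0 * 0.82
P = 42437981.5 W

42437981.5


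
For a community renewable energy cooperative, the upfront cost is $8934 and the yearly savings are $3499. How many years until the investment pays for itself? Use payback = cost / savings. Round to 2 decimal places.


Simple payback period = initial cost / annual savings
Payback = 8934 / 3499
Payback = 2.55 years

2.55


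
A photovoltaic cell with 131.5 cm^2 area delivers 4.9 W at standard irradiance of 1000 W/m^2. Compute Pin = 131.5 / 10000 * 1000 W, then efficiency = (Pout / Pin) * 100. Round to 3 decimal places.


First compute the input power:
  Pin = area_cm2 / 10000 * G = 131.5 / 10000 * 1000 = 13.15 W
Then compute efficiency:
  Efficiency = (Pout / Pin) * 100 = (4.9 / 13.15) * 100
  Efficiency = 37.262%

37.262


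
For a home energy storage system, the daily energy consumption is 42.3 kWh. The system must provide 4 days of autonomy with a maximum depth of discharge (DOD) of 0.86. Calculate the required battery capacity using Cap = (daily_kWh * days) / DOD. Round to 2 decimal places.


Total energy needed = daily * days = 42.3 * 4 = 169.2 kWh
Account for depth of discharge:
  Cap = total_energy / DOD = 169.2 / 0.86
  Cap = 196.74 kWh

196.74


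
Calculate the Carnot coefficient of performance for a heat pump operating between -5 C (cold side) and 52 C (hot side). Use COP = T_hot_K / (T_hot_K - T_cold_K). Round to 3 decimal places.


Convert to Kelvin:
  T_hot = 52 + 273.15 = 325.15 K
  T_cold = -5 + 273.15 = 268.15 K
Apply Carnot COP formula:
  COP = T_hot_K / (T_hot_K - T_cold_K) = 325.15 / 57.0
  COP = 5.704

5.704


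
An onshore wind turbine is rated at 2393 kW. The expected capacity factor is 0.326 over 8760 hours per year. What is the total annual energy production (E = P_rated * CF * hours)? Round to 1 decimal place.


Annual energy = rated_kW * capacity_factor * hours_per_year
Given: P_rated = 2393 kW, CF = 0.326, hours = 8760
E = 2393 * 0.326 * 8760
E = 6833833.7 kWh

6833833.7


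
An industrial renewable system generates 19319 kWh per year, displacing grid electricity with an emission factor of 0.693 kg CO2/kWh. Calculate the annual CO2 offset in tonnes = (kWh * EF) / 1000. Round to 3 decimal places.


CO2 offset in kg = generation * emission_factor
CO2 offset = 19319 * 0.693 = 13388.07 kg
Convert to tonnes:
  CO2 offset = 13388.07 / 1000 = 13.388 tonnes

13.388


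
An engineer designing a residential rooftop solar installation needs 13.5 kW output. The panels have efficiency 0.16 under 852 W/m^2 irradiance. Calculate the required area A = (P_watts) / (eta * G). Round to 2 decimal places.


Convert target power to watts: P = 13.5 * 1000 = 13500.0 W
Compute denominator: eta * G = 0.16 * 852 = 136.32
Required area A = P / (eta * G) = 13500.0 / 136.32
A = 99.03 m^2

99.03


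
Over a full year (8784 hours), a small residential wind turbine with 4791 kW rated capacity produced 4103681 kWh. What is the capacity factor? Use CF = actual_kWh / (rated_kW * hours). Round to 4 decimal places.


Capacity factor = actual output / maximum possible output
Maximum possible = rated * hours = 4791 * 8784 = 42084144 kWh
CF = 4103681 / 42084144
CF = 0.0975

0.0975


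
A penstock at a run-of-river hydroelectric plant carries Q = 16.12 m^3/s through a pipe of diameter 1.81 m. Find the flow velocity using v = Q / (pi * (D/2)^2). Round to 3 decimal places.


Compute pipe cross-sectional area:
  A = pi * (D/2)^2 = pi * (1.81/2)^2 = 2.573 m^2
Calculate velocity:
  v = Q / A = 16.12 / 2.573
  v = 6.265 m/s

6.265


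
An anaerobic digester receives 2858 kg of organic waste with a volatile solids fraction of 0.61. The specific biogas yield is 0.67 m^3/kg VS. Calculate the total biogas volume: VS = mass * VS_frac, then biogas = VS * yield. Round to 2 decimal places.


Compute volatile solids:
  VS = mass * VS_fraction = 2858 * 0.61 = 1743.38 kg
Calculate biogas volume:
  Biogas = VS * specific_yield = 1743.38 * 0.67
  Biogas = 1168.06 m^3

1168.06


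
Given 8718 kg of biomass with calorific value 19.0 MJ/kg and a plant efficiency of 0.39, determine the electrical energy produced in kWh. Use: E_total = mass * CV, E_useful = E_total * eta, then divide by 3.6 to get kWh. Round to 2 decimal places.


Total energy = mass * CV = 8718 * 19.0 = 165642.0 MJ
Useful energy = total * eta = 165642.0 * 0.39 = 64600.38 MJ
Convert to kWh: 64600.38 / 3.6
Useful energy = 17944.55 kWh

17944.55


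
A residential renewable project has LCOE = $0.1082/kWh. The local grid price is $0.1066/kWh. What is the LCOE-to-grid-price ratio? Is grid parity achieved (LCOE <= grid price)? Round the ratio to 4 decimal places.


Compare LCOE to grid price:
  LCOE = $0.1082/kWh, Grid price = $0.1066/kWh
  Ratio = LCOE / grid_price = 0.1082 / 0.1066 = 1.0150
  Grid parity achieved (ratio <= 1)? no

1.0150


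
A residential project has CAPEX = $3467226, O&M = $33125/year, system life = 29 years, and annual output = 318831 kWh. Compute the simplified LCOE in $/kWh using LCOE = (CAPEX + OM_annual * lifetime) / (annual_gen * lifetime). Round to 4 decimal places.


Total cost = CAPEX + OM * lifetime = 3467226 + 33125 * 29 = 3467226 + 960625 = 4427851
Total generation = annual * lifetime = 318831 * 29 = 9246099 kWh
LCOE = 4427851 / 9246099
LCOE = 0.4789 $/kWh

0.4789


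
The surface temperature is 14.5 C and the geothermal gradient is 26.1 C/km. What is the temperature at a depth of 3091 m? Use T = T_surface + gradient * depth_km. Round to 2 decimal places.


Convert depth to km: 3091 / 1000 = 3.091 km
Temperature increase = gradient * depth_km = 26.1 * 3.091 = 80.68 C
Temperature at depth = T_surface + delta_T = 14.5 + 80.68
T = 95.18 C

95.18


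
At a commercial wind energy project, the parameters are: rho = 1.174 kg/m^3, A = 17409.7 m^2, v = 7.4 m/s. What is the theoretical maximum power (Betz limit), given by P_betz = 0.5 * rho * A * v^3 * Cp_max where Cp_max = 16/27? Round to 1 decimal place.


The Betz coefficient Cp_max = 16/27 = 0.5926
v^3 = 7.4^3 = 405.224
P_betz = 0.5 * rho * A * v^3 * Cp_max
P_betz = 0.5 * 1.174 * 17409.7 * 405.224 * 0.5926
P_betz = 2454035.1 W

2454035.1


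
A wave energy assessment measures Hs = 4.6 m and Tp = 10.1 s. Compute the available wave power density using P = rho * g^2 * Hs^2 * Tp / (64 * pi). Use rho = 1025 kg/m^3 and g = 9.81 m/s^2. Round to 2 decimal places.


Apply wave power formula:
  g^2 = 9.81^2 = 96.2361
  Hs^2 = 4.6^2 = 21.16
  Numerator = rho * g^2 * Hs^2 * Tp = 1025 * 96.2361 * 21.16 * 10.1 = 21081374.21
  Denominator = 64 * pi = 201.0619
  P = 21081374.21 / 201.0619 = 104850.15 W/m

104850.15


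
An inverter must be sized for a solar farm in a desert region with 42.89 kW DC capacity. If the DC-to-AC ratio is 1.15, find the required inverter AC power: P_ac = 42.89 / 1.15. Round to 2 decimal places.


The inverter AC capacity is determined by the DC/AC ratio.
Given: P_dc = 42.89 kW, DC/AC ratio = 1.15
P_ac = P_dc / ratio = 42.89 / 1.15
P_ac = 37.30 kW

37.30


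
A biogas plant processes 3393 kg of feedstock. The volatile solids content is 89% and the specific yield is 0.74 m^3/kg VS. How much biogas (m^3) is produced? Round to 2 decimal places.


Compute volatile solids:
  VS = mass * VS_fraction = 3393 * 0.89 = 3019.77 kg
Calculate biogas volume:
  Biogas = VS * specific_yield = 3019.77 * 0.74
  Biogas = 2234.63 m^3

2234.63


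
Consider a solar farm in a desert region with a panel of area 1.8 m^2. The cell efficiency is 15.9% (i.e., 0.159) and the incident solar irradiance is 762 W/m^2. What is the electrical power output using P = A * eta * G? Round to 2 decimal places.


Use the solar power formula P = A * eta * G.
Given: A = 1.8 m^2, eta = 0.159, G = 762 W/m^2
P = 1.8 * 0.159 * 762
P = 218.08 W

218.08


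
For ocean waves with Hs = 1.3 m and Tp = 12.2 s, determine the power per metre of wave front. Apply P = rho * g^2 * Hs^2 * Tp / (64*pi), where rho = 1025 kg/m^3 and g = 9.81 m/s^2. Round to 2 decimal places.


Apply wave power formula:
  g^2 = 9.81^2 = 96.2361
  Hs^2 = 1.3^2 = 1.69
  Numerator = rho * g^2 * Hs^2 * Tp = 1025 * 96.2361 * 1.69 * 12.2 = 2033800.81
  Denominator = 64 * pi = 201.0619
  P = 2033800.81 / 201.0619 = 10115.30 W/m

10115.30


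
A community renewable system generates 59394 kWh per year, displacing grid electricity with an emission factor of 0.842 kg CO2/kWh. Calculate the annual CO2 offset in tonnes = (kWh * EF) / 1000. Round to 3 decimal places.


CO2 offset in kg = generation * emission_factor
CO2 offset = 59394 * 0.842 = 50009.75 kg
Convert to tonnes:
  CO2 offset = 50009.75 / 1000 = 50.010 tonnes

50.010


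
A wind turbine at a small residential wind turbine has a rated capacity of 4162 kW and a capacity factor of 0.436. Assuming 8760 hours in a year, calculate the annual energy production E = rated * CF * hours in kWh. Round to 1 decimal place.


Annual energy = rated_kW * capacity_factor * hours_per_year
Given: P_rated = 4162 kW, CF = 0.436, hours = 8760
E = 4162 * 0.436 * 8760
E = 15896176.3 kWh

15896176.3


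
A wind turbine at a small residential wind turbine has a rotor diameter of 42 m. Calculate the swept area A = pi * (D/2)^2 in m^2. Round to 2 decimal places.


Compute the rotor radius:
  r = D / 2 = 42 / 2 = 21.0 m
Calculate swept area:
  A = pi * r^2 = pi * 21.0^2
  A = 1385.44 m^2

1385.44


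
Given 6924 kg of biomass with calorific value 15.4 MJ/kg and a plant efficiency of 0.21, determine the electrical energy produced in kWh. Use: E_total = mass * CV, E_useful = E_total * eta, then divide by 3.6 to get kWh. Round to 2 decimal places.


Total energy = mass * CV = 6924 * 15.4 = 106629.6 MJ
Useful energy = total * eta = 106629.6 * 0.21 = 22392.22 MJ
Convert to kWh: 22392.22 / 3.6
Useful energy = 6220.06 kWh

6220.06


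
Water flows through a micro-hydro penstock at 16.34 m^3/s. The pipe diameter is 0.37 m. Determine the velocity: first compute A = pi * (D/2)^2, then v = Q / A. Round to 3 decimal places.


Compute pipe cross-sectional area:
  A = pi * (D/2)^2 = pi * (0.37/2)^2 = 0.1075 m^2
Calculate velocity:
  v = Q / A = 16.34 / 0.1075
  v = 151.970 m/s

151.970


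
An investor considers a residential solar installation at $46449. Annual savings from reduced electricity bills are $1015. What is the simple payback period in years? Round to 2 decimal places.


Simple payback period = initial cost / annual savings
Payback = 46449 / 1015
Payback = 45.76 years

45.76


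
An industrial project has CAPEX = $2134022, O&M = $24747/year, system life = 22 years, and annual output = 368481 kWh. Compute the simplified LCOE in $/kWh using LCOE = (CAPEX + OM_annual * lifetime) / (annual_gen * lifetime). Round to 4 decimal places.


Total cost = CAPEX + OM * lifetime = 2134022 + 24747 * 22 = 2134022 + 544434 = 2678456
Total generation = annual * lifetime = 368481 * 22 = 8106582 kWh
LCOE = 2678456 / 8106582
LCOE = 0.3304 $/kWh

0.3304


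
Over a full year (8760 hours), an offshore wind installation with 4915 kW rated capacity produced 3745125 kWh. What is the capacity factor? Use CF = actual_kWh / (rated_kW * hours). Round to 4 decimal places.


Capacity factor = actual output / maximum possible output
Maximum possible = rated * hours = 4915 * 8760 = 43055400 kWh
CF = 3745125 / 43055400
CF = 0.0870

0.0870


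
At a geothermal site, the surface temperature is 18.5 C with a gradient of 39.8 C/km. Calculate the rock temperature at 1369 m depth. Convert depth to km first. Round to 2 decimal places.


Convert depth to km: 1369 / 1000 = 1.369 km
Temperature increase = gradient * depth_km = 39.8 * 1.369 = 54.49 C
Temperature at depth = T_surface + delta_T = 18.5 + 54.49
T = 72.99 C

72.99


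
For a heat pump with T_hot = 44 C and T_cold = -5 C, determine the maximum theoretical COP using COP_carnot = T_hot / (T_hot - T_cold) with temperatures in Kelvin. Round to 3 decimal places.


Convert to Kelvin:
  T_hot = 44 + 273.15 = 317.15 K
  T_cold = -5 + 273.15 = 268.15 K
Apply Carnot COP formula:
  COP = T_hot_K / (T_hot_K - T_cold_K) = 317.15 / 49.0
  COP = 6.472

6.472


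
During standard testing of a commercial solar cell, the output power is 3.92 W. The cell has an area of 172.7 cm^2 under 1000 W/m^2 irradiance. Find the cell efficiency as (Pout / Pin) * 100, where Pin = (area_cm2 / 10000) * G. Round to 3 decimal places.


First compute the input power:
  Pin = area_cm2 / 10000 * G = 172.7 / 10000 * 1000 = 17.27 W
Then compute efficiency:
  Efficiency = (Pout / Pin) * 100 = (3.92 / 17.27) * 100
  Efficiency = 22.698%

22.698


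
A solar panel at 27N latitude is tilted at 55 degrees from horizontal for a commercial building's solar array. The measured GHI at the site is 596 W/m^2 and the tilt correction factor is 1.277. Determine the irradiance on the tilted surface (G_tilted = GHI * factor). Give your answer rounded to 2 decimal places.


Identify the given values:
  GHI = 596 W/m^2, tilt correction factor = 1.277
Apply the formula G_tilted = GHI * factor:
  G_tilted = 596 * 1.277
  G_tilted = 761.09 W/m^2

761.09


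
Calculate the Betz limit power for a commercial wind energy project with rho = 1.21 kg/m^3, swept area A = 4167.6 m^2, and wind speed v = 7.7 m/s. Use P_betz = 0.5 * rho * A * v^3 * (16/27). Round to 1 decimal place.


The Betz coefficient Cp_max = 16/27 = 0.5926
v^3 = 7.7^3 = 456.533
P_betz = 0.5 * rho * A * v^3 * Cp_max
P_betz = 0.5 * 1.21 * 4167.6 * 456.533 * 0.5926
P_betz = 682134.2 W

682134.2


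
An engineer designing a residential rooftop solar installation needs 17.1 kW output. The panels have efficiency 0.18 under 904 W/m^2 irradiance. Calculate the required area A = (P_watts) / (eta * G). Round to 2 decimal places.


Convert target power to watts: P = 17.1 * 1000 = 17100.0 W
Compute denominator: eta * G = 0.18 * 904 = 162.72
Required area A = P / (eta * G) = 17100.0 / 162.72
A = 105.09 m^2

105.09


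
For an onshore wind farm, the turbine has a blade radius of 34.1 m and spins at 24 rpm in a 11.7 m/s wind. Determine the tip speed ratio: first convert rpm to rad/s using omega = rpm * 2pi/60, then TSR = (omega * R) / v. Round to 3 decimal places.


Convert rotational speed to rad/s:
  omega = 24 * 2 * pi / 60 = 2.5133 rad/s
Compute tip speed:
  v_tip = omega * R = 2.5133 * 34.1 = 85.703 m/s
Tip speed ratio:
  TSR = v_tip / v_wind = 85.703 / 11.7 = 7.325

7.325


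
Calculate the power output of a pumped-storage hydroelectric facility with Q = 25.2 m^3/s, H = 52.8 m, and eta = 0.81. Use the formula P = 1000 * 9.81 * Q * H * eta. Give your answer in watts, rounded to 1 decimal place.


Apply the hydropower formula P = rho * g * Q * H * eta
rho * g = 1000 * 9.81 = 9810.0
P = 9810.0 * 25.2 * 52.8 * 0.81
P = 10572762.8 W

10572762.8


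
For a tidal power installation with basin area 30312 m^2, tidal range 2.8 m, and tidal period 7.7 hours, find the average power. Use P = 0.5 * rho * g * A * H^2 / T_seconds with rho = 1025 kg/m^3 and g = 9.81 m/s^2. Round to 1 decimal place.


Convert period to seconds: T = 7.7 * 3600 = 27720.0 s
H^2 = 2.8^2 = 7.84
P = 0.5 * rho * g * A * H^2 / T
P = 0.5 * 1025 * 9.81 * 30312 * 7.84 / 27720.0
P = 43102.3 W

43102.3


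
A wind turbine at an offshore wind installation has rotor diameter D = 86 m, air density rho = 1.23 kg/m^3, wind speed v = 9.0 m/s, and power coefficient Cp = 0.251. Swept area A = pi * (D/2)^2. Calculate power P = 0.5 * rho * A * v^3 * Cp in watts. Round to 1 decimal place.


Step 1 -- Compute swept area:
  A = pi * (D/2)^2 = pi * (86/2)^2 = 5808.8 m^2
Step 2 -- Apply wind power equation:
  P = 0.5 * rho * A * v^3 * Cp
  v^3 = 9.0^3 = 729.0
  P = 0.5 * 1.23 * 5808.8 * 729.0 * 0.251
  P = 653676.9 W

653676.9


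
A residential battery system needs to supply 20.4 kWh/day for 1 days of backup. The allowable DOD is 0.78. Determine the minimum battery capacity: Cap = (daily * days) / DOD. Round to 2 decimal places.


Total energy needed = daily * days = 20.4 * 1 = 20.4 kWh
Account for depth of discharge:
  Cap = total_energy / DOD = 20.4 / 0.78
  Cap = 26.15 kWh

26.15


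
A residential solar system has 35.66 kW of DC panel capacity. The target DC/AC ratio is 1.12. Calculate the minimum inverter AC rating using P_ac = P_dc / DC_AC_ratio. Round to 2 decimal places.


The inverter AC capacity is determined by the DC/AC ratio.
Given: P_dc = 35.66 kW, DC/AC ratio = 1.12
P_ac = P_dc / ratio = 35.66 / 1.12
P_ac = 31.84 kW

31.84


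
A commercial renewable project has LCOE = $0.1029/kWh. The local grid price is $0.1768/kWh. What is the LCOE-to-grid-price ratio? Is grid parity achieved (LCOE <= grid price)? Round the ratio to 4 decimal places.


Compare LCOE to grid price:
  LCOE = $0.1029/kWh, Grid price = $0.1768/kWh
  Ratio = LCOE / grid_price = 0.1029 / 0.1768 = 0.5820
  Grid parity achieved (ratio <= 1)? yes

0.5820


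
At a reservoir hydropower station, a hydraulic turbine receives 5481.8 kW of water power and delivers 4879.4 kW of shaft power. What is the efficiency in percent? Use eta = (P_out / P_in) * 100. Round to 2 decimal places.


Turbine efficiency = (output power / input power) * 100
eta = (4879.4 / 5481.8) * 100
eta = 89.01%

89.01


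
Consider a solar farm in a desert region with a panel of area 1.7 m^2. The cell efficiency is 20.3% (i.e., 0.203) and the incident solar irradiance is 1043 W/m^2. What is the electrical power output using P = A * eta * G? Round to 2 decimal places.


Use the solar power formula P = A * eta * G.
Given: A = 1.7 m^2, eta = 0.203, G = 1043 W/m^2
P = 1.7 * 0.203 * 1043
P = 359.94 W

359.94


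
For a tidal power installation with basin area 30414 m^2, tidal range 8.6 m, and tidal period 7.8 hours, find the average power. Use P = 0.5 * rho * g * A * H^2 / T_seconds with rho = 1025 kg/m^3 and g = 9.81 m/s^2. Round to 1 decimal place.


Convert period to seconds: T = 7.8 * 3600 = 28080.0 s
H^2 = 8.6^2 = 73.96
P = 0.5 * rho * g * A * H^2 / T
P = 0.5 * 1025 * 9.81 * 30414 * 73.96 / 28080.0
P = 402750.6 W

402750.6


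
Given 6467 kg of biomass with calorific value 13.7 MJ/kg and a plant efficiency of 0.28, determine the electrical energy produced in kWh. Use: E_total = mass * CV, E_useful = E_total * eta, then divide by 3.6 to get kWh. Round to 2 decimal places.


Total energy = mass * CV = 6467 * 13.7 = 88597.9 MJ
Useful energy = total * eta = 88597.9 * 0.28 = 24807.41 MJ
Convert to kWh: 24807.41 / 3.6
Useful energy = 6890.95 kWh

6890.95


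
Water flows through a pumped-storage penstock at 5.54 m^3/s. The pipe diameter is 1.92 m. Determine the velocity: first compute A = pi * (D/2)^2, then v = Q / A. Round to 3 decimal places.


Compute pipe cross-sectional area:
  A = pi * (D/2)^2 = pi * (1.92/2)^2 = 2.8953 m^2
Calculate velocity:
  v = Q / A = 5.54 / 2.8953
  v = 1.913 m/s

1.913


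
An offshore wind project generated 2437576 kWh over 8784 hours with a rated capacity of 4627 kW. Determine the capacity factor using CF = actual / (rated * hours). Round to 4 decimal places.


Capacity factor = actual output / maximum possible output
Maximum possible = rated * hours = 4627 * 8784 = 40643568 kWh
CF = 2437576 / 40643568
CF = 0.0600

0.0600


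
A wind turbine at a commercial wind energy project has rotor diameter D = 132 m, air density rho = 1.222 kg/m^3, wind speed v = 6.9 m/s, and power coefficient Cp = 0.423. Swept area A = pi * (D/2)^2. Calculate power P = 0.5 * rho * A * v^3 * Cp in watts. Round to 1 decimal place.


Step 1 -- Compute swept area:
  A = pi * (D/2)^2 = pi * (132/2)^2 = 13684.78 m^2
Step 2 -- Apply wind power equation:
  P = 0.5 * rho * A * v^3 * Cp
  v^3 = 6.9^3 = 328.509
  P = 0.5 * 1.222 * 13684.78 * 328.509 * 0.423
  P = 1161894.2 W

1161894.2


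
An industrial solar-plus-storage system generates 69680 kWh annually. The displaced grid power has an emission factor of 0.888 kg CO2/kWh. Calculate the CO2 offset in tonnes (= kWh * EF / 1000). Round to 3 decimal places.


CO2 offset in kg = generation * emission_factor
CO2 offset = 69680 * 0.888 = 61875.84 kg
Convert to tonnes:
  CO2 offset = 61875.84 / 1000 = 61.876 tonnes

61.876


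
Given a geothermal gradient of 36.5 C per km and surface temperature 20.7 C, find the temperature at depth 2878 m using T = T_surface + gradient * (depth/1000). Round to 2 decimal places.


Convert depth to km: 2878 / 1000 = 2.878 km
Temperature increase = gradient * depth_km = 36.5 * 2.878 = 105.05 C
Temperature at depth = T_surface + delta_T = 20.7 + 105.05
T = 125.75 C

125.75


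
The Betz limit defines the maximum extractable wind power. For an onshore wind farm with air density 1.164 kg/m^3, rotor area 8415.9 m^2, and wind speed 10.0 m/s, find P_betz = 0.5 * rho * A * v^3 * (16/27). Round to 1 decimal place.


The Betz coefficient Cp_max = 16/27 = 0.5926
v^3 = 10.0^3 = 1000.0
P_betz = 0.5 * rho * A * v^3 * Cp_max
P_betz = 0.5 * 1.164 * 8415.9 * 1000.0 * 0.5926
P_betz = 2902550.4 W

2902550.4


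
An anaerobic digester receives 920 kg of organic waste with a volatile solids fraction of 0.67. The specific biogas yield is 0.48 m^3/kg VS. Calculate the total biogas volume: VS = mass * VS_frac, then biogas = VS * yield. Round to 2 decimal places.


Compute volatile solids:
  VS = mass * VS_fraction = 920 * 0.67 = 616.4 kg
Calculate biogas volume:
  Biogas = VS * specific_yield = 616.4 * 0.48
  Biogas = 295.87 m^3

295.87


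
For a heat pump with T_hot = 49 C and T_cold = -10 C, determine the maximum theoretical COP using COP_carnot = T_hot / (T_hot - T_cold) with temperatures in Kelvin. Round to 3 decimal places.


Convert to Kelvin:
  T_hot = 49 + 273.15 = 322.15 K
  T_cold = -10 + 273.15 = 263.15 K
Apply Carnot COP formula:
  COP = T_hot_K / (T_hot_K - T_cold_K) = 322.15 / 59.0
  COP = 5.460

5.460


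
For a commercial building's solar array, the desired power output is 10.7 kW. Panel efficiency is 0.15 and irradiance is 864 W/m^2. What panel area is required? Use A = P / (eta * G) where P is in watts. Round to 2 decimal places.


Convert target power to watts: P = 10.7 * 1000 = 10700.0 W
Compute denominator: eta * G = 0.15 * 864 = 129.6
Required area A = P / (eta * G) = 10700.0 / 129.6
A = 82.56 m^2

82.56


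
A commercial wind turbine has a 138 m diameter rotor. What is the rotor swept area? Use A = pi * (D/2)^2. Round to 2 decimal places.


Compute the rotor radius:
  r = D / 2 = 138 / 2 = 69.0 m
Calculate swept area:
  A = pi * r^2 = pi * 69.0^2
  A = 14957.12 m^2

14957.12


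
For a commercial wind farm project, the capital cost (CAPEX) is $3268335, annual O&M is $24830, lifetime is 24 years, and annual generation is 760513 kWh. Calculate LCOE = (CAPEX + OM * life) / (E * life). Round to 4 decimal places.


Total cost = CAPEX + OM * lifetime = 3268335 + 24830 * 24 = 3268335 + 595920 = 3864255
Total generation = annual * lifetime = 760513 * 24 = 18252312 kWh
LCOE = 3864255 / 18252312
LCOE = 0.2117 $/kWh

0.2117


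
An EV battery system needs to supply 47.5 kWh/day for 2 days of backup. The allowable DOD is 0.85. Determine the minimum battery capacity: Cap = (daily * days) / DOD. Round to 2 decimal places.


Total energy needed = daily * days = 47.5 * 2 = 95.0 kWh
Account for depth of discharge:
  Cap = total_energy / DOD = 95.0 / 0.85
  Cap = 111.76 kWh

111.76


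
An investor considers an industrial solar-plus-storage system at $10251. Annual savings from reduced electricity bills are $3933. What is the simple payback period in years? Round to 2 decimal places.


Simple payback period = initial cost / annual savings
Payback = 10251 / 3933
Payback = 2.61 years

2.61


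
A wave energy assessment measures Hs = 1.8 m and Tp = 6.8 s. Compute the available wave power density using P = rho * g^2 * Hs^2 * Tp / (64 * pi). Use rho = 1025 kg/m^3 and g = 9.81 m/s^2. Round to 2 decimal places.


Apply wave power formula:
  g^2 = 9.81^2 = 96.2361
  Hs^2 = 1.8^2 = 3.24
  Numerator = rho * g^2 * Hs^2 * Tp = 1025 * 96.2361 * 3.24 * 6.8 = 2173280.6
  Denominator = 64 * pi = 201.0619
  P = 2173280.6 / 201.0619 = 10809.01 W/m

10809.01


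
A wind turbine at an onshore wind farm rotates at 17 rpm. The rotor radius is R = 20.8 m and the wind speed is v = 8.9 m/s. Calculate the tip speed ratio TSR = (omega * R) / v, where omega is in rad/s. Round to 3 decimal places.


Convert rotational speed to rad/s:
  omega = 17 * 2 * pi / 60 = 1.7802 rad/s
Compute tip speed:
  v_tip = omega * R = 1.7802 * 20.8 = 37.029 m/s
Tip speed ratio:
  TSR = v_tip / v_wind = 37.029 / 8.9 = 4.161

4.161


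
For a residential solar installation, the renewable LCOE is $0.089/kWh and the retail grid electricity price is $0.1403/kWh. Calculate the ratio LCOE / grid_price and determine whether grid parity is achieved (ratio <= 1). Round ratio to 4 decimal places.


Compare LCOE to grid price:
  LCOE = $0.089/kWh, Grid price = $0.1403/kWh
  Ratio = LCOE / grid_price = 0.089 / 0.1403 = 0.6344
  Grid parity achieved (ratio <= 1)? yes

0.6344
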